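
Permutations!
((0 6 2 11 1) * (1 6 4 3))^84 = (11) = [0, 1, 2, 3, 4, 5, 6, 7, 8, 9, 10, 11]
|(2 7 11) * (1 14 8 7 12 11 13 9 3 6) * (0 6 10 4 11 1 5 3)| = 15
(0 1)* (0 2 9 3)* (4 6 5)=(0 1 2 9 3)(4 6 5)=[1, 2, 9, 0, 6, 4, 5, 7, 8, 3]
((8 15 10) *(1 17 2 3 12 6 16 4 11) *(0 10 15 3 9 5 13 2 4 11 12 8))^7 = (17)(0 10)(2 13 5 9)(3 8) = [10, 1, 13, 8, 4, 9, 6, 7, 3, 2, 0, 11, 12, 5, 14, 15, 16, 17]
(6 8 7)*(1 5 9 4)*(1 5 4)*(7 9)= (1 4 5 7 6 8 9)= [0, 4, 2, 3, 5, 7, 8, 6, 9, 1]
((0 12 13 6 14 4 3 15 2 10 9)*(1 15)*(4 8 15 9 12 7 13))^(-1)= [9, 3, 15, 4, 12, 5, 13, 0, 14, 1, 2, 11, 10, 7, 6, 8]= (0 9 1 3 4 12 10 2 15 8 14 6 13 7)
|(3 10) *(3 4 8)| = |(3 10 4 8)| = 4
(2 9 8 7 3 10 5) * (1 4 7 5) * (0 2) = (0 2 9 8 5)(1 4 7 3 10) = [2, 4, 9, 10, 7, 0, 6, 3, 5, 8, 1]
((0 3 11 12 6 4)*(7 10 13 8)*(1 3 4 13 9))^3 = (0 4)(1 12 8 9 11 13 10 3 6 7) = [4, 12, 2, 6, 0, 5, 7, 1, 9, 11, 3, 13, 8, 10]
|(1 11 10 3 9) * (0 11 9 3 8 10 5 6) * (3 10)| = 12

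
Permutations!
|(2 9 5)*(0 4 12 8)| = 12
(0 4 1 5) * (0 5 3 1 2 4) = (5)(1 3)(2 4) = [0, 3, 4, 1, 2, 5]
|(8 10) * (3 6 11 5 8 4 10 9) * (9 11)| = 6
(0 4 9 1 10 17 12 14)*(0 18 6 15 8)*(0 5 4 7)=(0 7)(1 10 17 12 14 18 6 15 8 5 4 9)=[7, 10, 2, 3, 9, 4, 15, 0, 5, 1, 17, 11, 14, 13, 18, 8, 16, 12, 6]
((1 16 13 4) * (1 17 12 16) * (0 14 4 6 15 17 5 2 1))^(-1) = (0 1 2 5 4 14)(6 13 16 12 17 15) = [1, 2, 5, 3, 14, 4, 13, 7, 8, 9, 10, 11, 17, 16, 0, 6, 12, 15]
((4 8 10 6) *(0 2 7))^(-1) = (0 7 2)(4 6 10 8) = [7, 1, 0, 3, 6, 5, 10, 2, 4, 9, 8]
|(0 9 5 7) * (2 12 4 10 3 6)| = 12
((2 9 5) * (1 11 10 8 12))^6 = (1 11 10 8 12) = [0, 11, 2, 3, 4, 5, 6, 7, 12, 9, 8, 10, 1]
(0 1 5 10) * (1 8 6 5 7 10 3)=(0 8 6 5 3 1 7 10)=[8, 7, 2, 1, 4, 3, 5, 10, 6, 9, 0]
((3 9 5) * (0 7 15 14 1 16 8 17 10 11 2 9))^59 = (0 14 8 11 5 7 1 17 2 3 15 16 10 9) = [14, 17, 3, 15, 4, 7, 6, 1, 11, 0, 9, 5, 12, 13, 8, 16, 10, 2]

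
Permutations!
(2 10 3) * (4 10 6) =(2 6 4 10 3) =[0, 1, 6, 2, 10, 5, 4, 7, 8, 9, 3]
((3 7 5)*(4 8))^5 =(3 5 7)(4 8) =[0, 1, 2, 5, 8, 7, 6, 3, 4]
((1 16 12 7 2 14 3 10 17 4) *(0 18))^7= (0 18)(1 10 2 16 17 14 12 4 3 7)= [18, 10, 16, 7, 3, 5, 6, 1, 8, 9, 2, 11, 4, 13, 12, 15, 17, 14, 0]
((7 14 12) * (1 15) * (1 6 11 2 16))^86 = [0, 6, 1, 3, 4, 5, 2, 12, 8, 9, 10, 16, 14, 13, 7, 11, 15] = (1 6 2)(7 12 14)(11 16 15)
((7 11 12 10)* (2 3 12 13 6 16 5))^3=[0, 1, 10, 7, 4, 12, 2, 6, 8, 9, 13, 16, 11, 5, 14, 15, 3]=(2 10 13 5 12 11 16 3 7 6)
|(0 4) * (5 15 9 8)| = 4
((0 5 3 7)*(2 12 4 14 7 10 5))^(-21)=(0 4)(2 14)(7 12)=[4, 1, 14, 3, 0, 5, 6, 12, 8, 9, 10, 11, 7, 13, 2]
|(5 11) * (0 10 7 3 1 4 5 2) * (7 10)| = 8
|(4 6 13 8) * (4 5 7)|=6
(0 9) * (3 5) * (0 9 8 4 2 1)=(9)(0 8 4 2 1)(3 5)=[8, 0, 1, 5, 2, 3, 6, 7, 4, 9]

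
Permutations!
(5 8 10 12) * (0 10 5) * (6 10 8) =[8, 1, 2, 3, 4, 6, 10, 7, 5, 9, 12, 11, 0] =(0 8 5 6 10 12)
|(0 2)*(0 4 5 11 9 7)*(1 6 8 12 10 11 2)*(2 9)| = |(0 1 6 8 12 10 11 2 4 5 9 7)| = 12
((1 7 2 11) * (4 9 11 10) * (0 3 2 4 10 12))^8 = [0, 9, 2, 3, 1, 5, 6, 11, 8, 7, 10, 4, 12] = (12)(1 9 7 11 4)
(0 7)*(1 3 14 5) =(0 7)(1 3 14 5) =[7, 3, 2, 14, 4, 1, 6, 0, 8, 9, 10, 11, 12, 13, 5]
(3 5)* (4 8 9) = (3 5)(4 8 9) = [0, 1, 2, 5, 8, 3, 6, 7, 9, 4]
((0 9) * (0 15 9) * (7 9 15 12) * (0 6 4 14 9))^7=[0, 1, 2, 3, 4, 5, 6, 7, 8, 9, 10, 11, 12, 13, 14, 15]=(15)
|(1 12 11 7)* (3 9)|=|(1 12 11 7)(3 9)|=4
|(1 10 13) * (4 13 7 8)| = |(1 10 7 8 4 13)| = 6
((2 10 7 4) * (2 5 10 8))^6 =(4 10)(5 7) =[0, 1, 2, 3, 10, 7, 6, 5, 8, 9, 4]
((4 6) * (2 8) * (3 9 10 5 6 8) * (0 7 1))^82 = (0 7 1)(2 9 5 4)(3 10 6 8) = [7, 0, 9, 10, 2, 4, 8, 1, 3, 5, 6]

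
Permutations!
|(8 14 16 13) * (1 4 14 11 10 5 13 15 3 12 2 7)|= |(1 4 14 16 15 3 12 2 7)(5 13 8 11 10)|= 45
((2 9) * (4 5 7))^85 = (2 9)(4 5 7) = [0, 1, 9, 3, 5, 7, 6, 4, 8, 2]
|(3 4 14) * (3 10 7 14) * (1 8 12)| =6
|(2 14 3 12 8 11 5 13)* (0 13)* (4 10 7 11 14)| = 8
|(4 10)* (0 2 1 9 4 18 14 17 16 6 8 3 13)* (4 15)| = 15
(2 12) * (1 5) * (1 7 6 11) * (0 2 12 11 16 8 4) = (0 2 11 1 5 7 6 16 8 4) = [2, 5, 11, 3, 0, 7, 16, 6, 4, 9, 10, 1, 12, 13, 14, 15, 8]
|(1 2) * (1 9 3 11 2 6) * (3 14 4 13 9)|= 12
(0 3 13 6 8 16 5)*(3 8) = [8, 1, 2, 13, 4, 0, 3, 7, 16, 9, 10, 11, 12, 6, 14, 15, 5] = (0 8 16 5)(3 13 6)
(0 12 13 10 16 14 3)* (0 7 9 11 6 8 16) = [12, 1, 2, 7, 4, 5, 8, 9, 16, 11, 0, 6, 13, 10, 3, 15, 14] = (0 12 13 10)(3 7 9 11 6 8 16 14)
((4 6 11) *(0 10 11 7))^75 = (0 4)(6 10)(7 11) = [4, 1, 2, 3, 0, 5, 10, 11, 8, 9, 6, 7]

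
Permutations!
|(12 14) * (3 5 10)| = 6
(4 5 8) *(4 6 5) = (5 8 6) = [0, 1, 2, 3, 4, 8, 5, 7, 6]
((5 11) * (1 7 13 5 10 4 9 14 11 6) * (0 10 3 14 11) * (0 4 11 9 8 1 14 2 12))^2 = (0 11 2)(1 13 6 4)(3 12 10)(5 14 8 7) = [11, 13, 0, 12, 1, 14, 4, 5, 7, 9, 3, 2, 10, 6, 8]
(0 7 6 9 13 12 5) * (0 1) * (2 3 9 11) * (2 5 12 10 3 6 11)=(0 7 11 5 1)(2 6)(3 9 13 10)=[7, 0, 6, 9, 4, 1, 2, 11, 8, 13, 3, 5, 12, 10]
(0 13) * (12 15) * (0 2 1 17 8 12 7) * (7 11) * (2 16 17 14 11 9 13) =(0 2 1 14 11 7)(8 12 15 9 13 16 17) =[2, 14, 1, 3, 4, 5, 6, 0, 12, 13, 10, 7, 15, 16, 11, 9, 17, 8]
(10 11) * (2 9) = (2 9)(10 11) = [0, 1, 9, 3, 4, 5, 6, 7, 8, 2, 11, 10]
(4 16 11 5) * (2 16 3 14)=(2 16 11 5 4 3 14)=[0, 1, 16, 14, 3, 4, 6, 7, 8, 9, 10, 5, 12, 13, 2, 15, 11]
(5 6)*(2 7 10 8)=(2 7 10 8)(5 6)=[0, 1, 7, 3, 4, 6, 5, 10, 2, 9, 8]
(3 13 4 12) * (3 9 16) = (3 13 4 12 9 16) = [0, 1, 2, 13, 12, 5, 6, 7, 8, 16, 10, 11, 9, 4, 14, 15, 3]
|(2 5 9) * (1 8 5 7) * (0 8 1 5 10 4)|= |(0 8 10 4)(2 7 5 9)|= 4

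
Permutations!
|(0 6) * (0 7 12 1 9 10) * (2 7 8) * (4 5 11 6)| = 12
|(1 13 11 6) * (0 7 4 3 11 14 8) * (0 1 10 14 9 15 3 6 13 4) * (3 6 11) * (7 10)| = 12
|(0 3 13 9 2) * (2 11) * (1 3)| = |(0 1 3 13 9 11 2)| = 7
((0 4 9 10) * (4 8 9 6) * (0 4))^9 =(0 10)(4 8)(6 9) =[10, 1, 2, 3, 8, 5, 9, 7, 4, 6, 0]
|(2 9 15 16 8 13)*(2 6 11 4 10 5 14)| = 12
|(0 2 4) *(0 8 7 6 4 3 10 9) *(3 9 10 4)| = |(10)(0 2 9)(3 4 8 7 6)| = 15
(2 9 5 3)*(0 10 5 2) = [10, 1, 9, 0, 4, 3, 6, 7, 8, 2, 5] = (0 10 5 3)(2 9)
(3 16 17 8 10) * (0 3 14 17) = [3, 1, 2, 16, 4, 5, 6, 7, 10, 9, 14, 11, 12, 13, 17, 15, 0, 8] = (0 3 16)(8 10 14 17)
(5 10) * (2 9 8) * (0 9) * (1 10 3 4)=[9, 10, 0, 4, 1, 3, 6, 7, 2, 8, 5]=(0 9 8 2)(1 10 5 3 4)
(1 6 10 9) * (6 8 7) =[0, 8, 2, 3, 4, 5, 10, 6, 7, 1, 9] =(1 8 7 6 10 9)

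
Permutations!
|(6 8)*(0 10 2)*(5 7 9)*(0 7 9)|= |(0 10 2 7)(5 9)(6 8)|= 4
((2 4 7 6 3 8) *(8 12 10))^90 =[0, 1, 7, 10, 6, 5, 12, 3, 4, 9, 2, 11, 8] =(2 7 3 10)(4 6 12 8)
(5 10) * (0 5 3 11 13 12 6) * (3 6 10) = (0 5 3 11 13 12 10 6) = [5, 1, 2, 11, 4, 3, 0, 7, 8, 9, 6, 13, 10, 12]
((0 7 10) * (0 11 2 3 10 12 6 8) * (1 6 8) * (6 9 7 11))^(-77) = (12) = [0, 1, 2, 3, 4, 5, 6, 7, 8, 9, 10, 11, 12]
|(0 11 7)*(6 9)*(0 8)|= |(0 11 7 8)(6 9)|= 4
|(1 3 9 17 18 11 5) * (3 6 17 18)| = |(1 6 17 3 9 18 11 5)| = 8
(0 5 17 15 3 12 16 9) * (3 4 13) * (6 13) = [5, 1, 2, 12, 6, 17, 13, 7, 8, 0, 10, 11, 16, 3, 14, 4, 9, 15] = (0 5 17 15 4 6 13 3 12 16 9)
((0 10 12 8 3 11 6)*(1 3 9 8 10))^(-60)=(12)=[0, 1, 2, 3, 4, 5, 6, 7, 8, 9, 10, 11, 12]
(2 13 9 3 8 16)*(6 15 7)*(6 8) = (2 13 9 3 6 15 7 8 16) = [0, 1, 13, 6, 4, 5, 15, 8, 16, 3, 10, 11, 12, 9, 14, 7, 2]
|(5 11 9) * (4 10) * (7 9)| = 4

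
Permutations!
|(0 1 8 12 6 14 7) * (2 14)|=|(0 1 8 12 6 2 14 7)|=8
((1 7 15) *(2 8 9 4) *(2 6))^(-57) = (15)(2 4 8 6 9) = [0, 1, 4, 3, 8, 5, 9, 7, 6, 2, 10, 11, 12, 13, 14, 15]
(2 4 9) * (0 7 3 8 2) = (0 7 3 8 2 4 9) = [7, 1, 4, 8, 9, 5, 6, 3, 2, 0]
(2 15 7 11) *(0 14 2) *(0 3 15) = [14, 1, 0, 15, 4, 5, 6, 11, 8, 9, 10, 3, 12, 13, 2, 7] = (0 14 2)(3 15 7 11)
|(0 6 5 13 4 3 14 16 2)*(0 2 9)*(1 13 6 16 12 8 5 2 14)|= |(0 16 9)(1 13 4 3)(2 14 12 8 5 6)|= 12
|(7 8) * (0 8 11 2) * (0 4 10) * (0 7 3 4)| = 8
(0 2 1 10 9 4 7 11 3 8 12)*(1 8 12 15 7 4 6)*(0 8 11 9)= [2, 10, 11, 12, 4, 5, 1, 9, 15, 6, 0, 3, 8, 13, 14, 7]= (0 2 11 3 12 8 15 7 9 6 1 10)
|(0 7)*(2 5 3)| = |(0 7)(2 5 3)| = 6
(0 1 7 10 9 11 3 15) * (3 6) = (0 1 7 10 9 11 6 3 15) = [1, 7, 2, 15, 4, 5, 3, 10, 8, 11, 9, 6, 12, 13, 14, 0]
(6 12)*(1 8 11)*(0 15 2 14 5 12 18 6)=(0 15 2 14 5 12)(1 8 11)(6 18)=[15, 8, 14, 3, 4, 12, 18, 7, 11, 9, 10, 1, 0, 13, 5, 2, 16, 17, 6]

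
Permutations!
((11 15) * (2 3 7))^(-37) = (2 7 3)(11 15) = [0, 1, 7, 2, 4, 5, 6, 3, 8, 9, 10, 15, 12, 13, 14, 11]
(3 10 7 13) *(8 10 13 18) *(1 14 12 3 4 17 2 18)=(1 14 12 3 13 4 17 2 18 8 10 7)=[0, 14, 18, 13, 17, 5, 6, 1, 10, 9, 7, 11, 3, 4, 12, 15, 16, 2, 8]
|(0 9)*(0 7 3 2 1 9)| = |(1 9 7 3 2)| = 5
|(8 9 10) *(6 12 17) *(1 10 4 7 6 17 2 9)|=|(17)(1 10 8)(2 9 4 7 6 12)|=6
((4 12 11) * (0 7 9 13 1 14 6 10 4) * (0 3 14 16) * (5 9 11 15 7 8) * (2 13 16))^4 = (0 16 9 5 8)(1 2 13)(3 4 11 10 7 6 15 14 12) = [16, 2, 13, 4, 11, 8, 15, 6, 0, 5, 7, 10, 3, 1, 12, 14, 9]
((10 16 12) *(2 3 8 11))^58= (2 8)(3 11)(10 16 12)= [0, 1, 8, 11, 4, 5, 6, 7, 2, 9, 16, 3, 10, 13, 14, 15, 12]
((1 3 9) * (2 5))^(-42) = [0, 1, 2, 3, 4, 5, 6, 7, 8, 9] = (9)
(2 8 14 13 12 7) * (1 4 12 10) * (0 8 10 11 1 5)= (0 8 14 13 11 1 4 12 7 2 10 5)= [8, 4, 10, 3, 12, 0, 6, 2, 14, 9, 5, 1, 7, 11, 13]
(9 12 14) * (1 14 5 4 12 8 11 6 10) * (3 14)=(1 3 14 9 8 11 6 10)(4 12 5)=[0, 3, 2, 14, 12, 4, 10, 7, 11, 8, 1, 6, 5, 13, 9]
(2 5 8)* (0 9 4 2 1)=(0 9 4 2 5 8 1)=[9, 0, 5, 3, 2, 8, 6, 7, 1, 4]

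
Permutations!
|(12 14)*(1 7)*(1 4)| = |(1 7 4)(12 14)| = 6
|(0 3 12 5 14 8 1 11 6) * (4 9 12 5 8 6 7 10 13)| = 45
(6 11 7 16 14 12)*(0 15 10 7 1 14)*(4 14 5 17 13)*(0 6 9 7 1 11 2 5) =(0 15 10 1)(2 5 17 13 4 14 12 9 7 16 6) =[15, 0, 5, 3, 14, 17, 2, 16, 8, 7, 1, 11, 9, 4, 12, 10, 6, 13]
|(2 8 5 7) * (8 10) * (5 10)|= |(2 5 7)(8 10)|= 6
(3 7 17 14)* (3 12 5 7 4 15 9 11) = (3 4 15 9 11)(5 7 17 14 12) = [0, 1, 2, 4, 15, 7, 6, 17, 8, 11, 10, 3, 5, 13, 12, 9, 16, 14]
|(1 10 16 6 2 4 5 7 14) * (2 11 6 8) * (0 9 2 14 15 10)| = 12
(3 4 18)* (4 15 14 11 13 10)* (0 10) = [10, 1, 2, 15, 18, 5, 6, 7, 8, 9, 4, 13, 12, 0, 11, 14, 16, 17, 3] = (0 10 4 18 3 15 14 11 13)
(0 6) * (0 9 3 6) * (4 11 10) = (3 6 9)(4 11 10) = [0, 1, 2, 6, 11, 5, 9, 7, 8, 3, 4, 10]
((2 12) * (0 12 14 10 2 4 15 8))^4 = (0 8 15 4 12)(2 14 10) = [8, 1, 14, 3, 12, 5, 6, 7, 15, 9, 2, 11, 0, 13, 10, 4]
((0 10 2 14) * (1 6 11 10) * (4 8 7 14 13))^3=(0 11 13 7 1 10 4 14 6 2 8)=[11, 10, 8, 3, 14, 5, 2, 1, 0, 9, 4, 13, 12, 7, 6]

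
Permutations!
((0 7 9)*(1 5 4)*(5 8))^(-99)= [0, 8, 2, 3, 1, 4, 6, 7, 5, 9]= (9)(1 8 5 4)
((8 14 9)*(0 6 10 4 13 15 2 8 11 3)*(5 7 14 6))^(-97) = (0 5 7 14 9 11 3)(2 8 6 10 4 13 15) = [5, 1, 8, 0, 13, 7, 10, 14, 6, 11, 4, 3, 12, 15, 9, 2]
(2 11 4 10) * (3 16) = (2 11 4 10)(3 16) = [0, 1, 11, 16, 10, 5, 6, 7, 8, 9, 2, 4, 12, 13, 14, 15, 3]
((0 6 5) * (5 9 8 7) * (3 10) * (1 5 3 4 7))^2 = (0 9 1)(3 4)(5 6 8)(7 10) = [9, 0, 2, 4, 3, 6, 8, 10, 5, 1, 7]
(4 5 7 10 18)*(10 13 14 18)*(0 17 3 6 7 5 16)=(0 17 3 6 7 13 14 18 4 16)=[17, 1, 2, 6, 16, 5, 7, 13, 8, 9, 10, 11, 12, 14, 18, 15, 0, 3, 4]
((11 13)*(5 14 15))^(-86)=[0, 1, 2, 3, 4, 14, 6, 7, 8, 9, 10, 11, 12, 13, 15, 5]=(5 14 15)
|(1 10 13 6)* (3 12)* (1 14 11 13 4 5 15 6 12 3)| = |(1 10 4 5 15 6 14 11 13 12)| = 10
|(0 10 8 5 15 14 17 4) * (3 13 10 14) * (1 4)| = 30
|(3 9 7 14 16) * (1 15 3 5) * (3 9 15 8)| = |(1 8 3 15 9 7 14 16 5)| = 9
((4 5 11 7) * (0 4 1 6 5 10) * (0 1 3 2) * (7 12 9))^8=(0 9 6)(1 2 12)(3 11 10)(4 7 5)=[9, 2, 12, 11, 7, 4, 0, 5, 8, 6, 3, 10, 1]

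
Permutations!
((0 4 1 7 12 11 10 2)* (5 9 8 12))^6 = (0 8 4 12 1 11 7 10 5 2 9) = [8, 11, 9, 3, 12, 2, 6, 10, 4, 0, 5, 7, 1]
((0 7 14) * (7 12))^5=[12, 1, 2, 3, 4, 5, 6, 14, 8, 9, 10, 11, 7, 13, 0]=(0 12 7 14)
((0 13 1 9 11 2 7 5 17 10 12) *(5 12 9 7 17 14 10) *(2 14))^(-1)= (0 12 7 1 13)(2 5 17)(9 10 14 11)= [12, 13, 5, 3, 4, 17, 6, 1, 8, 10, 14, 9, 7, 0, 11, 15, 16, 2]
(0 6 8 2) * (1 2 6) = (0 1 2)(6 8) = [1, 2, 0, 3, 4, 5, 8, 7, 6]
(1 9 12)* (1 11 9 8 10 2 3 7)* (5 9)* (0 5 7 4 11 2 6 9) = (0 5)(1 8 10 6 9 12 2 3 4 11 7) = [5, 8, 3, 4, 11, 0, 9, 1, 10, 12, 6, 7, 2]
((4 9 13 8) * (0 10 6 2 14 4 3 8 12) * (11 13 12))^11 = (0 2 9 10 14 12 6 4)(3 8)(11 13) = [2, 1, 9, 8, 0, 5, 4, 7, 3, 10, 14, 13, 6, 11, 12]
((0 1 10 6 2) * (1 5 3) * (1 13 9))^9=(13)=[0, 1, 2, 3, 4, 5, 6, 7, 8, 9, 10, 11, 12, 13]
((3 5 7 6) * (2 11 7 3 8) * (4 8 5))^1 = (2 11 7 6 5 3 4 8) = [0, 1, 11, 4, 8, 3, 5, 6, 2, 9, 10, 7]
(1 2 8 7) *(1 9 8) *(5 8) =(1 2)(5 8 7 9) =[0, 2, 1, 3, 4, 8, 6, 9, 7, 5]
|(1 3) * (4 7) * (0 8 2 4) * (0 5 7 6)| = |(0 8 2 4 6)(1 3)(5 7)| = 10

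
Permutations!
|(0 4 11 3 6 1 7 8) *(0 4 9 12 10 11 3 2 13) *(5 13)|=|(0 9 12 10 11 2 5 13)(1 7 8 4 3 6)|=24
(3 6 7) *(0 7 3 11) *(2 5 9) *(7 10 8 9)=(0 10 8 9 2 5 7 11)(3 6)=[10, 1, 5, 6, 4, 7, 3, 11, 9, 2, 8, 0]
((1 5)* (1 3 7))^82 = (1 3)(5 7) = [0, 3, 2, 1, 4, 7, 6, 5]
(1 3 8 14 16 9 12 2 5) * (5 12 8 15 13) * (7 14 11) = [0, 3, 12, 15, 4, 1, 6, 14, 11, 8, 10, 7, 2, 5, 16, 13, 9] = (1 3 15 13 5)(2 12)(7 14 16 9 8 11)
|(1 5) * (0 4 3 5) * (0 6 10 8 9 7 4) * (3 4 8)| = 15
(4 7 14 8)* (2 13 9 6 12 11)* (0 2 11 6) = (0 2 13 9)(4 7 14 8)(6 12) = [2, 1, 13, 3, 7, 5, 12, 14, 4, 0, 10, 11, 6, 9, 8]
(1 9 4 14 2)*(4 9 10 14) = (1 10 14 2) = [0, 10, 1, 3, 4, 5, 6, 7, 8, 9, 14, 11, 12, 13, 2]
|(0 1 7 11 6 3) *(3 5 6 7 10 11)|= 6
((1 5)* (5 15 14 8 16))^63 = (1 8)(5 14)(15 16) = [0, 8, 2, 3, 4, 14, 6, 7, 1, 9, 10, 11, 12, 13, 5, 16, 15]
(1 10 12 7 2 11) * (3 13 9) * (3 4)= (1 10 12 7 2 11)(3 13 9 4)= [0, 10, 11, 13, 3, 5, 6, 2, 8, 4, 12, 1, 7, 9]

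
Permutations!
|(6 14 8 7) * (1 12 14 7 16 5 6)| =|(1 12 14 8 16 5 6 7)| =8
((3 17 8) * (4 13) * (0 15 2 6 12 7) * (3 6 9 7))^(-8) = [2, 1, 7, 8, 4, 5, 3, 15, 12, 0, 10, 11, 17, 13, 14, 9, 16, 6] = (0 2 7 15 9)(3 8 12 17 6)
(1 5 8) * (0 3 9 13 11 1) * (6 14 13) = (0 3 9 6 14 13 11 1 5 8) = [3, 5, 2, 9, 4, 8, 14, 7, 0, 6, 10, 1, 12, 11, 13]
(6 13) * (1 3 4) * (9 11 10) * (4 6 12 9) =[0, 3, 2, 6, 1, 5, 13, 7, 8, 11, 4, 10, 9, 12] =(1 3 6 13 12 9 11 10 4)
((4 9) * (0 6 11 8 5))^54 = (0 5 8 11 6) = [5, 1, 2, 3, 4, 8, 0, 7, 11, 9, 10, 6]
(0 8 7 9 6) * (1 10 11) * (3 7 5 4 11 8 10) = [10, 3, 2, 7, 11, 4, 0, 9, 5, 6, 8, 1] = (0 10 8 5 4 11 1 3 7 9 6)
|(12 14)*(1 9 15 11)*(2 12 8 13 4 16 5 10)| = |(1 9 15 11)(2 12 14 8 13 4 16 5 10)| = 36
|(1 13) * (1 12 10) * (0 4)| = |(0 4)(1 13 12 10)| = 4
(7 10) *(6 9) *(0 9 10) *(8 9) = (0 8 9 6 10 7) = [8, 1, 2, 3, 4, 5, 10, 0, 9, 6, 7]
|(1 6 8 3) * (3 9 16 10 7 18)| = |(1 6 8 9 16 10 7 18 3)| = 9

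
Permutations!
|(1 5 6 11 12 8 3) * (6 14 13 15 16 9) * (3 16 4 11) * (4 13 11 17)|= |(1 5 14 11 12 8 16 9 6 3)(4 17)(13 15)|= 10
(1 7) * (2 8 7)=(1 2 8 7)=[0, 2, 8, 3, 4, 5, 6, 1, 7]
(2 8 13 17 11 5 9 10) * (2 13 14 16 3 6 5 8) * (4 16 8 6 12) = (3 12 4 16)(5 9 10 13 17 11 6)(8 14) = [0, 1, 2, 12, 16, 9, 5, 7, 14, 10, 13, 6, 4, 17, 8, 15, 3, 11]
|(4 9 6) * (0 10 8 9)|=6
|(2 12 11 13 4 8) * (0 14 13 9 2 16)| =12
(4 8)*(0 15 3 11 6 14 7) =(0 15 3 11 6 14 7)(4 8) =[15, 1, 2, 11, 8, 5, 14, 0, 4, 9, 10, 6, 12, 13, 7, 3]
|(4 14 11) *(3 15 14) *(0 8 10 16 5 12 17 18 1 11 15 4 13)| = |(0 8 10 16 5 12 17 18 1 11 13)(3 4)(14 15)| = 22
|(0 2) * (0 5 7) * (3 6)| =4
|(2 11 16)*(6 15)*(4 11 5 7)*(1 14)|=6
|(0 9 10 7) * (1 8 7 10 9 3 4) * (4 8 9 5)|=|(10)(0 3 8 7)(1 9 5 4)|=4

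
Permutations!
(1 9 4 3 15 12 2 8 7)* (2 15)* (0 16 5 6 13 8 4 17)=(0 16 5 6 13 8 7 1 9 17)(2 4 3)(12 15)=[16, 9, 4, 2, 3, 6, 13, 1, 7, 17, 10, 11, 15, 8, 14, 12, 5, 0]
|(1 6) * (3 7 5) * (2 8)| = |(1 6)(2 8)(3 7 5)| = 6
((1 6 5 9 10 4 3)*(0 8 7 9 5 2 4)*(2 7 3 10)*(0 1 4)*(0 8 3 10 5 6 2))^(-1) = [9, 10, 1, 0, 3, 4, 5, 6, 2, 7, 8] = (0 9 7 6 5 4 3)(1 10 8 2)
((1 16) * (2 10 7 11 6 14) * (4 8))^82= [0, 1, 6, 3, 4, 5, 7, 2, 8, 9, 14, 10, 12, 13, 11, 15, 16]= (16)(2 6 7)(10 14 11)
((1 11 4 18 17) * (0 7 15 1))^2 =(0 15 11 18)(1 4 17 7) =[15, 4, 2, 3, 17, 5, 6, 1, 8, 9, 10, 18, 12, 13, 14, 11, 16, 7, 0]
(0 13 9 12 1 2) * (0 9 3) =(0 13 3)(1 2 9 12) =[13, 2, 9, 0, 4, 5, 6, 7, 8, 12, 10, 11, 1, 3]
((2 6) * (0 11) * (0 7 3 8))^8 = [3, 1, 2, 11, 4, 5, 6, 0, 7, 9, 10, 8] = (0 3 11 8 7)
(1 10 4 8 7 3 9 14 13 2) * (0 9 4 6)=(0 9 14 13 2 1 10 6)(3 4 8 7)=[9, 10, 1, 4, 8, 5, 0, 3, 7, 14, 6, 11, 12, 2, 13]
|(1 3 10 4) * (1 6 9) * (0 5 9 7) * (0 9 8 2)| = |(0 5 8 2)(1 3 10 4 6 7 9)| = 28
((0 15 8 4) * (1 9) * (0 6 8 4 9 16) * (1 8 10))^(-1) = [16, 10, 2, 3, 15, 5, 4, 7, 9, 8, 6, 11, 12, 13, 14, 0, 1] = (0 16 1 10 6 4 15)(8 9)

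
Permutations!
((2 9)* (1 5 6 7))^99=[0, 7, 9, 3, 4, 1, 5, 6, 8, 2]=(1 7 6 5)(2 9)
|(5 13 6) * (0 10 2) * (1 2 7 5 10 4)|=|(0 4 1 2)(5 13 6 10 7)|=20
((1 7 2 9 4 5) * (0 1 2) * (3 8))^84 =(9) =[0, 1, 2, 3, 4, 5, 6, 7, 8, 9]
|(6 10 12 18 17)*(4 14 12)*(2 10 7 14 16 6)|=|(2 10 4 16 6 7 14 12 18 17)|=10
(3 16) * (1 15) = (1 15)(3 16) = [0, 15, 2, 16, 4, 5, 6, 7, 8, 9, 10, 11, 12, 13, 14, 1, 3]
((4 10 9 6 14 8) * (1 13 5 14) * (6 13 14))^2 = [0, 8, 2, 3, 9, 1, 14, 7, 10, 5, 13, 11, 12, 6, 4] = (1 8 10 13 6 14 4 9 5)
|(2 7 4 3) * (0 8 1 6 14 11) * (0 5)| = |(0 8 1 6 14 11 5)(2 7 4 3)| = 28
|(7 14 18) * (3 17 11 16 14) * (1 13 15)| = 21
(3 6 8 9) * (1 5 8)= (1 5 8 9 3 6)= [0, 5, 2, 6, 4, 8, 1, 7, 9, 3]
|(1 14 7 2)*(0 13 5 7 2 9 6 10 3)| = 24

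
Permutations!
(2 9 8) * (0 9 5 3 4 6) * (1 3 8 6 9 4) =(0 4 9 6)(1 3)(2 5 8) =[4, 3, 5, 1, 9, 8, 0, 7, 2, 6]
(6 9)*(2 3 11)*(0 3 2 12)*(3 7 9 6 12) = (0 7 9 12)(3 11) = [7, 1, 2, 11, 4, 5, 6, 9, 8, 12, 10, 3, 0]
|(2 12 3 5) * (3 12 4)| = |(12)(2 4 3 5)| = 4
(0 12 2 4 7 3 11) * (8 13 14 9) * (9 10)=(0 12 2 4 7 3 11)(8 13 14 10 9)=[12, 1, 4, 11, 7, 5, 6, 3, 13, 8, 9, 0, 2, 14, 10]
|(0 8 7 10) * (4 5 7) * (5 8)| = 4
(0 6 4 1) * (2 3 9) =[6, 0, 3, 9, 1, 5, 4, 7, 8, 2] =(0 6 4 1)(2 3 9)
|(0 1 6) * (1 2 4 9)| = 6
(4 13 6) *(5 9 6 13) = [0, 1, 2, 3, 5, 9, 4, 7, 8, 6, 10, 11, 12, 13] = (13)(4 5 9 6)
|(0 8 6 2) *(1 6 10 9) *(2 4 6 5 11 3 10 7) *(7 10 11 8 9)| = |(0 9 1 5 8 10 7 2)(3 11)(4 6)| = 8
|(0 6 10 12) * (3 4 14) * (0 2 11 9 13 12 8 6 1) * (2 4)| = 24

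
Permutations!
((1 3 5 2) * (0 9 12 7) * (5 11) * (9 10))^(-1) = (0 7 12 9 10)(1 2 5 11 3) = [7, 2, 5, 1, 4, 11, 6, 12, 8, 10, 0, 3, 9]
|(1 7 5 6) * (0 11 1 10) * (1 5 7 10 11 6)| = |(0 6 11 5 1 10)| = 6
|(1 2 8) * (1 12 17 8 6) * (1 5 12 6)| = 10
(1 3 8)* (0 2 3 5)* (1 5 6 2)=(0 1 6 2 3 8 5)=[1, 6, 3, 8, 4, 0, 2, 7, 5]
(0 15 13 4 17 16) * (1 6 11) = (0 15 13 4 17 16)(1 6 11) = [15, 6, 2, 3, 17, 5, 11, 7, 8, 9, 10, 1, 12, 4, 14, 13, 0, 16]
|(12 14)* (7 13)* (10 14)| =|(7 13)(10 14 12)| =6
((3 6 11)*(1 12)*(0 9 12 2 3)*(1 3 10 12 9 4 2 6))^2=(0 2 12 1 11 4 10 3 6)=[2, 11, 12, 6, 10, 5, 0, 7, 8, 9, 3, 4, 1]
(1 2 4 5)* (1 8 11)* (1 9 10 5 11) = [0, 2, 4, 3, 11, 8, 6, 7, 1, 10, 5, 9] = (1 2 4 11 9 10 5 8)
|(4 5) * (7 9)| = |(4 5)(7 9)| = 2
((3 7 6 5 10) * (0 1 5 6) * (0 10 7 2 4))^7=(0 4 2 3 10 7 5 1)=[4, 0, 3, 10, 2, 1, 6, 5, 8, 9, 7]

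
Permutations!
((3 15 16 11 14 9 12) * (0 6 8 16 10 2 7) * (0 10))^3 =[16, 1, 2, 6, 4, 5, 11, 7, 14, 15, 10, 12, 0, 13, 3, 8, 9] =(0 16 9 15 8 14 3 6 11 12)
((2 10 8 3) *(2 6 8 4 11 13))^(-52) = (2 11 10 13 4)(3 8 6) = [0, 1, 11, 8, 2, 5, 3, 7, 6, 9, 13, 10, 12, 4]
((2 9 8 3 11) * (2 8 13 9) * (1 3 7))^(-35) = (9 13) = [0, 1, 2, 3, 4, 5, 6, 7, 8, 13, 10, 11, 12, 9]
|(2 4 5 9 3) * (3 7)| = 6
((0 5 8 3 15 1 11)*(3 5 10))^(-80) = (0 1 3)(10 11 15) = [1, 3, 2, 0, 4, 5, 6, 7, 8, 9, 11, 15, 12, 13, 14, 10]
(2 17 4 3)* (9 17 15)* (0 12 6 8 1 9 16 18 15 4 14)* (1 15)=(0 12 6 8 15 16 18 1 9 17 14)(2 4 3)=[12, 9, 4, 2, 3, 5, 8, 7, 15, 17, 10, 11, 6, 13, 0, 16, 18, 14, 1]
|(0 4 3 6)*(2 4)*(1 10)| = 10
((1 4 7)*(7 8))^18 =(1 8)(4 7) =[0, 8, 2, 3, 7, 5, 6, 4, 1]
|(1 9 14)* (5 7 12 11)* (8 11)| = |(1 9 14)(5 7 12 8 11)| = 15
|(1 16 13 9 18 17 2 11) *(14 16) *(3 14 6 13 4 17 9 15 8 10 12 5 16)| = 26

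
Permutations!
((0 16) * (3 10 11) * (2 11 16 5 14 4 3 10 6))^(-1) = (0 16 10 11 2 6 3 4 14 5) = [16, 1, 6, 4, 14, 0, 3, 7, 8, 9, 11, 2, 12, 13, 5, 15, 10]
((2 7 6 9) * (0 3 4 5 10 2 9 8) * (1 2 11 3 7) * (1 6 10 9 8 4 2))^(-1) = (0 8 9 5 4 6 2 3 11 10 7) = [8, 1, 3, 11, 6, 4, 2, 0, 9, 5, 7, 10]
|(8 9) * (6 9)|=|(6 9 8)|=3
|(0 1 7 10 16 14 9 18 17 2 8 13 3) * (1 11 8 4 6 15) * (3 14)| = 17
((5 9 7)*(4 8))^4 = (5 9 7) = [0, 1, 2, 3, 4, 9, 6, 5, 8, 7]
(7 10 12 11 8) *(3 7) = (3 7 10 12 11 8) = [0, 1, 2, 7, 4, 5, 6, 10, 3, 9, 12, 8, 11]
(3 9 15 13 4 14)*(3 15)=(3 9)(4 14 15 13)=[0, 1, 2, 9, 14, 5, 6, 7, 8, 3, 10, 11, 12, 4, 15, 13]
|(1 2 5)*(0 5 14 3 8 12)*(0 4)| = |(0 5 1 2 14 3 8 12 4)| = 9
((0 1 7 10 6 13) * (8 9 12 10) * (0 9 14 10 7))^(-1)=(0 1)(6 10 14 8 7 12 9 13)=[1, 0, 2, 3, 4, 5, 10, 12, 7, 13, 14, 11, 9, 6, 8]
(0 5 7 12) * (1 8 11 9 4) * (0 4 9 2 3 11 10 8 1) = (0 5 7 12 4)(2 3 11)(8 10) = [5, 1, 3, 11, 0, 7, 6, 12, 10, 9, 8, 2, 4]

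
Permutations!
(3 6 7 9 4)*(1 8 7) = (1 8 7 9 4 3 6) = [0, 8, 2, 6, 3, 5, 1, 9, 7, 4]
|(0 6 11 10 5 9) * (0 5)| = 4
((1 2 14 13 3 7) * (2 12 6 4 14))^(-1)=(1 7 3 13 14 4 6 12)=[0, 7, 2, 13, 6, 5, 12, 3, 8, 9, 10, 11, 1, 14, 4]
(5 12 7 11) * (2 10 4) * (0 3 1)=(0 3 1)(2 10 4)(5 12 7 11)=[3, 0, 10, 1, 2, 12, 6, 11, 8, 9, 4, 5, 7]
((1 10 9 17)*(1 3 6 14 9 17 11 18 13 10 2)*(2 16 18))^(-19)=(1 17 11 13 14 16 3 2 10 9 18 6)=[0, 17, 10, 2, 4, 5, 1, 7, 8, 18, 9, 13, 12, 14, 16, 15, 3, 11, 6]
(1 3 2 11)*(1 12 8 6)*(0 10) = (0 10)(1 3 2 11 12 8 6) = [10, 3, 11, 2, 4, 5, 1, 7, 6, 9, 0, 12, 8]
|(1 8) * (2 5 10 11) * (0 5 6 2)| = 4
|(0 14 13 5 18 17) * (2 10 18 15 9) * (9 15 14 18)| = |(0 18 17)(2 10 9)(5 14 13)| = 3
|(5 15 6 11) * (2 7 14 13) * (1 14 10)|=12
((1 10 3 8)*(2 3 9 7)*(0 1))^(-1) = [8, 0, 7, 2, 4, 5, 6, 9, 3, 10, 1] = (0 8 3 2 7 9 10 1)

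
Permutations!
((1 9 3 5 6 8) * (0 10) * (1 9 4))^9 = (0 10)(1 4)(3 9 8 6 5) = [10, 4, 2, 9, 1, 3, 5, 7, 6, 8, 0]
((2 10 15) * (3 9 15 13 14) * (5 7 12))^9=(2 13 3 15 10 14 9)=[0, 1, 13, 15, 4, 5, 6, 7, 8, 2, 14, 11, 12, 3, 9, 10]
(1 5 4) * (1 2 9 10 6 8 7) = (1 5 4 2 9 10 6 8 7) = [0, 5, 9, 3, 2, 4, 8, 1, 7, 10, 6]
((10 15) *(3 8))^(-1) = (3 8)(10 15) = [0, 1, 2, 8, 4, 5, 6, 7, 3, 9, 15, 11, 12, 13, 14, 10]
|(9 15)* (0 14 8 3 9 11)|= |(0 14 8 3 9 15 11)|= 7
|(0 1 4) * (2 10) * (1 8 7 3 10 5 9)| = |(0 8 7 3 10 2 5 9 1 4)| = 10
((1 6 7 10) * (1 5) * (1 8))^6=(10)=[0, 1, 2, 3, 4, 5, 6, 7, 8, 9, 10]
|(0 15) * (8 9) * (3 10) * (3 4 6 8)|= |(0 15)(3 10 4 6 8 9)|= 6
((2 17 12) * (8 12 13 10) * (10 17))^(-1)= (2 12 8 10)(13 17)= [0, 1, 12, 3, 4, 5, 6, 7, 10, 9, 2, 11, 8, 17, 14, 15, 16, 13]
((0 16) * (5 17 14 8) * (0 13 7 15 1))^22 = (0 15 13)(1 7 16)(5 14)(8 17) = [15, 7, 2, 3, 4, 14, 6, 16, 17, 9, 10, 11, 12, 0, 5, 13, 1, 8]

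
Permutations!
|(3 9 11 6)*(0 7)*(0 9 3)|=5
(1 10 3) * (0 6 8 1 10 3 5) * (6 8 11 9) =[8, 3, 2, 10, 4, 0, 11, 7, 1, 6, 5, 9] =(0 8 1 3 10 5)(6 11 9)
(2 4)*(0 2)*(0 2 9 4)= [9, 1, 0, 3, 2, 5, 6, 7, 8, 4]= (0 9 4 2)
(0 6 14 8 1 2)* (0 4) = [6, 2, 4, 3, 0, 5, 14, 7, 1, 9, 10, 11, 12, 13, 8] = (0 6 14 8 1 2 4)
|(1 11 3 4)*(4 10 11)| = 6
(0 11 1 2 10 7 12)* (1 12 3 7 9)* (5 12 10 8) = (0 11 10 9 1 2 8 5 12)(3 7) = [11, 2, 8, 7, 4, 12, 6, 3, 5, 1, 9, 10, 0]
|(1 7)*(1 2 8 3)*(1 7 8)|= |(1 8 3 7 2)|= 5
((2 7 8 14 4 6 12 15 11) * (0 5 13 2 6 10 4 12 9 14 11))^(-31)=[8, 1, 9, 3, 10, 11, 0, 14, 12, 5, 4, 15, 2, 6, 13, 7]=(0 8 12 2 9 5 11 15 7 14 13 6)(4 10)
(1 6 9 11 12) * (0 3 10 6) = (0 3 10 6 9 11 12 1) = [3, 0, 2, 10, 4, 5, 9, 7, 8, 11, 6, 12, 1]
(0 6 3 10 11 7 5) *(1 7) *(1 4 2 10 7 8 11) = (0 6 3 7 5)(1 8 11 4 2 10) = [6, 8, 10, 7, 2, 0, 3, 5, 11, 9, 1, 4]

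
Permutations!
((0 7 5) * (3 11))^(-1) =(0 5 7)(3 11) =[5, 1, 2, 11, 4, 7, 6, 0, 8, 9, 10, 3]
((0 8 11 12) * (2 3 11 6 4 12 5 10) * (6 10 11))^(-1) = (0 12 4 6 3 2 10 8)(5 11) = [12, 1, 10, 2, 6, 11, 3, 7, 0, 9, 8, 5, 4]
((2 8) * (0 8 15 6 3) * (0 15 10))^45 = [8, 1, 10, 3, 4, 5, 6, 7, 2, 9, 0, 11, 12, 13, 14, 15] = (15)(0 8 2 10)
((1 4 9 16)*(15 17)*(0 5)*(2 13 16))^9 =(0 5)(1 2)(4 13)(9 16)(15 17) =[5, 2, 1, 3, 13, 0, 6, 7, 8, 16, 10, 11, 12, 4, 14, 17, 9, 15]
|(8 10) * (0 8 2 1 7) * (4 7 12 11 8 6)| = |(0 6 4 7)(1 12 11 8 10 2)| = 12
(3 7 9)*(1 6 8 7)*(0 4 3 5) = [4, 6, 2, 1, 3, 0, 8, 9, 7, 5] = (0 4 3 1 6 8 7 9 5)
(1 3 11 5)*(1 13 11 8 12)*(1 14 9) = (1 3 8 12 14 9)(5 13 11) = [0, 3, 2, 8, 4, 13, 6, 7, 12, 1, 10, 5, 14, 11, 9]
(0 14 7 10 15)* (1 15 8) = (0 14 7 10 8 1 15) = [14, 15, 2, 3, 4, 5, 6, 10, 1, 9, 8, 11, 12, 13, 7, 0]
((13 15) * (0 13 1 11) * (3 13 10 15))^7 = (0 15 11 10 1)(3 13) = [15, 0, 2, 13, 4, 5, 6, 7, 8, 9, 1, 10, 12, 3, 14, 11]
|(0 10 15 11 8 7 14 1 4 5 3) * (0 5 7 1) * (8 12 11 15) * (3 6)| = 42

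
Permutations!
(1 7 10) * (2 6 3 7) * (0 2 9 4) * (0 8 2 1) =(0 1 9 4 8 2 6 3 7 10) =[1, 9, 6, 7, 8, 5, 3, 10, 2, 4, 0]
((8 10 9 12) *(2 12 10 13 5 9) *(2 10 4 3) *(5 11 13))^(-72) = (13)(2 4 5 12 3 9 8) = [0, 1, 4, 9, 5, 12, 6, 7, 2, 8, 10, 11, 3, 13]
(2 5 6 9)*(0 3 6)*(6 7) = (0 3 7 6 9 2 5) = [3, 1, 5, 7, 4, 0, 9, 6, 8, 2]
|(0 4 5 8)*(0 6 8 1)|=4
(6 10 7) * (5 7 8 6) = (5 7)(6 10 8) = [0, 1, 2, 3, 4, 7, 10, 5, 6, 9, 8]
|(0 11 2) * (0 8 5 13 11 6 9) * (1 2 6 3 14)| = 11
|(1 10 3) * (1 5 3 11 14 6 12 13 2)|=8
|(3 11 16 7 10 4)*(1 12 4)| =|(1 12 4 3 11 16 7 10)| =8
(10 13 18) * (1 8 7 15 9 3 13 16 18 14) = (1 8 7 15 9 3 13 14)(10 16 18) = [0, 8, 2, 13, 4, 5, 6, 15, 7, 3, 16, 11, 12, 14, 1, 9, 18, 17, 10]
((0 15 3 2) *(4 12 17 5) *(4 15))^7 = (0 2 3 15 5 17 12 4) = [2, 1, 3, 15, 0, 17, 6, 7, 8, 9, 10, 11, 4, 13, 14, 5, 16, 12]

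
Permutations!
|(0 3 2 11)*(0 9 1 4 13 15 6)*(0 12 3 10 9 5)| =|(0 10 9 1 4 13 15 6 12 3 2 11 5)| =13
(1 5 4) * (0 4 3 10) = (0 4 1 5 3 10) = [4, 5, 2, 10, 1, 3, 6, 7, 8, 9, 0]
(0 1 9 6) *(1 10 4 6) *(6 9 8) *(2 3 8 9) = (0 10 4 2 3 8 6)(1 9) = [10, 9, 3, 8, 2, 5, 0, 7, 6, 1, 4]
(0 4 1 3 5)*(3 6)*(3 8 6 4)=(0 3 5)(1 4)(6 8)=[3, 4, 2, 5, 1, 0, 8, 7, 6]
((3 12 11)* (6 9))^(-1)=(3 11 12)(6 9)=[0, 1, 2, 11, 4, 5, 9, 7, 8, 6, 10, 12, 3]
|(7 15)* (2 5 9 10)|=|(2 5 9 10)(7 15)|=4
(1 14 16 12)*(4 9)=(1 14 16 12)(4 9)=[0, 14, 2, 3, 9, 5, 6, 7, 8, 4, 10, 11, 1, 13, 16, 15, 12]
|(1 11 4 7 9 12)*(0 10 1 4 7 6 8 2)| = |(0 10 1 11 7 9 12 4 6 8 2)| = 11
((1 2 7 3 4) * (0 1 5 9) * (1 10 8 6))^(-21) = [10, 2, 7, 4, 5, 9, 1, 3, 6, 0, 8] = (0 10 8 6 1 2 7 3 4 5 9)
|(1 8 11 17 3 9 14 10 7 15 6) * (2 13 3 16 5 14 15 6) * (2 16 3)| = 26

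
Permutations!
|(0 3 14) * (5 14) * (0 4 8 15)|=|(0 3 5 14 4 8 15)|=7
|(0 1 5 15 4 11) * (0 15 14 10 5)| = |(0 1)(4 11 15)(5 14 10)| = 6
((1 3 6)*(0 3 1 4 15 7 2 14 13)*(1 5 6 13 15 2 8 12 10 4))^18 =(2 15 8 10)(4 14 7 12) =[0, 1, 15, 3, 14, 5, 6, 12, 10, 9, 2, 11, 4, 13, 7, 8]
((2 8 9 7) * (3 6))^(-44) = [0, 1, 2, 3, 4, 5, 6, 7, 8, 9] = (9)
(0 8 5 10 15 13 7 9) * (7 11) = (0 8 5 10 15 13 11 7 9) = [8, 1, 2, 3, 4, 10, 6, 9, 5, 0, 15, 7, 12, 11, 14, 13]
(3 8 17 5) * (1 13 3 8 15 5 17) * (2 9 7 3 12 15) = (17)(1 13 12 15 5 8)(2 9 7 3) = [0, 13, 9, 2, 4, 8, 6, 3, 1, 7, 10, 11, 15, 12, 14, 5, 16, 17]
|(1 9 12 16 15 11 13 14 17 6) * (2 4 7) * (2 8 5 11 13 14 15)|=26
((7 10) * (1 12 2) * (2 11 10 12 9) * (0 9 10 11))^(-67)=(0 1 12 2 7 9 10)=[1, 12, 7, 3, 4, 5, 6, 9, 8, 10, 0, 11, 2]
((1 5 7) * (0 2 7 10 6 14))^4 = [5, 14, 10, 3, 4, 0, 7, 6, 8, 9, 2, 11, 12, 13, 1] = (0 5)(1 14)(2 10)(6 7)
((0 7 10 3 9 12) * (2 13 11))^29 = (0 12 9 3 10 7)(2 11 13) = [12, 1, 11, 10, 4, 5, 6, 0, 8, 3, 7, 13, 9, 2]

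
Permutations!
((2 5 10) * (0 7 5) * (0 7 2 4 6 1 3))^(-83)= (0 1 4 5 2 3 6 10 7)= [1, 4, 3, 6, 5, 2, 10, 0, 8, 9, 7]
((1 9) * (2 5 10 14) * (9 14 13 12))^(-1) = (1 9 12 13 10 5 2 14) = [0, 9, 14, 3, 4, 2, 6, 7, 8, 12, 5, 11, 13, 10, 1]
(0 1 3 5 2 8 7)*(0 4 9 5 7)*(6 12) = (0 1 3 7 4 9 5 2 8)(6 12) = [1, 3, 8, 7, 9, 2, 12, 4, 0, 5, 10, 11, 6]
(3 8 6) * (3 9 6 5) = (3 8 5)(6 9) = [0, 1, 2, 8, 4, 3, 9, 7, 5, 6]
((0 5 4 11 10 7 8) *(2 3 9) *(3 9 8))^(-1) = (0 8 3 7 10 11 4 5)(2 9) = [8, 1, 9, 7, 5, 0, 6, 10, 3, 2, 11, 4]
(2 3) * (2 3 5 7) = (2 5 7) = [0, 1, 5, 3, 4, 7, 6, 2]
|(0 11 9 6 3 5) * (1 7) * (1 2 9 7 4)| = |(0 11 7 2 9 6 3 5)(1 4)| = 8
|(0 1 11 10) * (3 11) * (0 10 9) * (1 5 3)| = 5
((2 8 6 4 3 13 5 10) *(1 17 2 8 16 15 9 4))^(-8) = (1 9 10 2 3 6 15 5 17 4 8 16 13) = [0, 9, 3, 6, 8, 17, 15, 7, 16, 10, 2, 11, 12, 1, 14, 5, 13, 4]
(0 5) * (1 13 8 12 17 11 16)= (0 5)(1 13 8 12 17 11 16)= [5, 13, 2, 3, 4, 0, 6, 7, 12, 9, 10, 16, 17, 8, 14, 15, 1, 11]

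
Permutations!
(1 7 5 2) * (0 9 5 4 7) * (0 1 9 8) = (0 8)(2 9 5)(4 7) = [8, 1, 9, 3, 7, 2, 6, 4, 0, 5]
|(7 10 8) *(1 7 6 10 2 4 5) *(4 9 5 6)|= |(1 7 2 9 5)(4 6 10 8)|= 20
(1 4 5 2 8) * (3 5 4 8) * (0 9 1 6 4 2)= (0 9 1 8 6 4 2 3 5)= [9, 8, 3, 5, 2, 0, 4, 7, 6, 1]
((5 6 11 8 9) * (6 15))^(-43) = (5 9 8 11 6 15) = [0, 1, 2, 3, 4, 9, 15, 7, 11, 8, 10, 6, 12, 13, 14, 5]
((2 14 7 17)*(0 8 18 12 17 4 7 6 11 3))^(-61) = (0 3 11 6 14 2 17 12 18 8)(4 7) = [3, 1, 17, 11, 7, 5, 14, 4, 0, 9, 10, 6, 18, 13, 2, 15, 16, 12, 8]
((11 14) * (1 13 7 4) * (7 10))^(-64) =(14)(1 13 10 7 4) =[0, 13, 2, 3, 1, 5, 6, 4, 8, 9, 7, 11, 12, 10, 14]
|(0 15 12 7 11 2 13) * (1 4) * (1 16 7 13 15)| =|(0 1 4 16 7 11 2 15 12 13)| =10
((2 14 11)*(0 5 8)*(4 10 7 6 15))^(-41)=(0 5 8)(2 14 11)(4 15 6 7 10)=[5, 1, 14, 3, 15, 8, 7, 10, 0, 9, 4, 2, 12, 13, 11, 6]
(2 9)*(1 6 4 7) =(1 6 4 7)(2 9) =[0, 6, 9, 3, 7, 5, 4, 1, 8, 2]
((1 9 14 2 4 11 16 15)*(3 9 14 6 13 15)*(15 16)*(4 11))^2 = (1 2 15 14 11)(3 6 16 9 13) = [0, 2, 15, 6, 4, 5, 16, 7, 8, 13, 10, 1, 12, 3, 11, 14, 9]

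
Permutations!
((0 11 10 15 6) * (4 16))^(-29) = (0 11 10 15 6)(4 16) = [11, 1, 2, 3, 16, 5, 0, 7, 8, 9, 15, 10, 12, 13, 14, 6, 4]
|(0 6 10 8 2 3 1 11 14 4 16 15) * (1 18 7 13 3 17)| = |(0 6 10 8 2 17 1 11 14 4 16 15)(3 18 7 13)| = 12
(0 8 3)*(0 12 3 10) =(0 8 10)(3 12) =[8, 1, 2, 12, 4, 5, 6, 7, 10, 9, 0, 11, 3]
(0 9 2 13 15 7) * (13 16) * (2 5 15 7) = [9, 1, 16, 3, 4, 15, 6, 0, 8, 5, 10, 11, 12, 7, 14, 2, 13] = (0 9 5 15 2 16 13 7)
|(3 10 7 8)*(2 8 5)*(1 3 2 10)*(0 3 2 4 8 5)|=14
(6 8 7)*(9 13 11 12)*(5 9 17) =(5 9 13 11 12 17)(6 8 7) =[0, 1, 2, 3, 4, 9, 8, 6, 7, 13, 10, 12, 17, 11, 14, 15, 16, 5]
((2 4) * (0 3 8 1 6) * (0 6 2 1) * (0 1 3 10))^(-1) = (0 10)(1 8 3 4 2) = [10, 8, 1, 4, 2, 5, 6, 7, 3, 9, 0]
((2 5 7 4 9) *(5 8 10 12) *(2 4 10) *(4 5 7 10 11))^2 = [0, 1, 2, 3, 5, 12, 6, 4, 8, 10, 7, 9, 11] = (4 5 12 11 9 10 7)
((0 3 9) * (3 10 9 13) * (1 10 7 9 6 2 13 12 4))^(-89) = (0 7 9)(1 4 12 3 13 2 6 10) = [7, 4, 6, 13, 12, 5, 10, 9, 8, 0, 1, 11, 3, 2]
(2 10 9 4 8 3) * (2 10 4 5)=[0, 1, 4, 10, 8, 2, 6, 7, 3, 5, 9]=(2 4 8 3 10 9 5)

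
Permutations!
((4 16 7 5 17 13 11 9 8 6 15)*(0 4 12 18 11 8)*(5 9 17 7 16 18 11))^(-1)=[9, 1, 2, 3, 0, 18, 8, 5, 13, 7, 10, 12, 15, 17, 14, 6, 16, 11, 4]=(0 9 7 5 18 4)(6 8 13 17 11 12 15)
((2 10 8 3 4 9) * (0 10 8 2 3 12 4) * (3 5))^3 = (0 8 9)(2 4 3)(5 10 12) = [8, 1, 4, 2, 3, 10, 6, 7, 9, 0, 12, 11, 5]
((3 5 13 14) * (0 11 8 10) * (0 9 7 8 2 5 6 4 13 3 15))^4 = (0 3 14 2 4)(5 13 11 6 15) = [3, 1, 4, 14, 0, 13, 15, 7, 8, 9, 10, 6, 12, 11, 2, 5]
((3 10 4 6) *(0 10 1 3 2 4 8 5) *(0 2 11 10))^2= (2 6 10 5 4 11 8)= [0, 1, 6, 3, 11, 4, 10, 7, 2, 9, 5, 8]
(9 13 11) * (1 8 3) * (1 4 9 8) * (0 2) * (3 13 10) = (0 2)(3 4 9 10)(8 13 11) = [2, 1, 0, 4, 9, 5, 6, 7, 13, 10, 3, 8, 12, 11]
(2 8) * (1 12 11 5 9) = (1 12 11 5 9)(2 8) = [0, 12, 8, 3, 4, 9, 6, 7, 2, 1, 10, 5, 11]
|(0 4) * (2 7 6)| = 6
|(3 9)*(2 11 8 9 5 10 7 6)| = 9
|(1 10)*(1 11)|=|(1 10 11)|=3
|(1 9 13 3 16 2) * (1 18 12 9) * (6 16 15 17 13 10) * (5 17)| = 35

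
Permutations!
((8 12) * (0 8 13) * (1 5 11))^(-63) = (0 8 12 13) = [8, 1, 2, 3, 4, 5, 6, 7, 12, 9, 10, 11, 13, 0]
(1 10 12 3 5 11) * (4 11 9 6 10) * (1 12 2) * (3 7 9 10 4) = (1 3 5 10 2)(4 11 12 7 9 6) = [0, 3, 1, 5, 11, 10, 4, 9, 8, 6, 2, 12, 7]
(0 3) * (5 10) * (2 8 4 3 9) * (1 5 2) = (0 9 1 5 10 2 8 4 3) = [9, 5, 8, 0, 3, 10, 6, 7, 4, 1, 2]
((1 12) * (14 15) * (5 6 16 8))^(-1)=(1 12)(5 8 16 6)(14 15)=[0, 12, 2, 3, 4, 8, 5, 7, 16, 9, 10, 11, 1, 13, 15, 14, 6]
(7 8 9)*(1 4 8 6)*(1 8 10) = (1 4 10)(6 8 9 7) = [0, 4, 2, 3, 10, 5, 8, 6, 9, 7, 1]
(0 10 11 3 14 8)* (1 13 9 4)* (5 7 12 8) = (0 10 11 3 14 5 7 12 8)(1 13 9 4) = [10, 13, 2, 14, 1, 7, 6, 12, 0, 4, 11, 3, 8, 9, 5]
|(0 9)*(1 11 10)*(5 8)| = 6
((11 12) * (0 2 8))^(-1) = (0 8 2)(11 12) = [8, 1, 0, 3, 4, 5, 6, 7, 2, 9, 10, 12, 11]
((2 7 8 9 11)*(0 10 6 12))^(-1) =(0 12 6 10)(2 11 9 8 7) =[12, 1, 11, 3, 4, 5, 10, 2, 7, 8, 0, 9, 6]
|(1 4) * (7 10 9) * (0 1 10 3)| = |(0 1 4 10 9 7 3)| = 7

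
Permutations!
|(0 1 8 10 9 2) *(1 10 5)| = |(0 10 9 2)(1 8 5)| = 12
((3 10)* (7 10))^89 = (3 10 7) = [0, 1, 2, 10, 4, 5, 6, 3, 8, 9, 7]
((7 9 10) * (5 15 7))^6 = [0, 1, 2, 3, 4, 15, 6, 9, 8, 10, 5, 11, 12, 13, 14, 7] = (5 15 7 9 10)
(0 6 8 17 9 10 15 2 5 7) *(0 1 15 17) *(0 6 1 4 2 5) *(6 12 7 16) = (0 1 15 5 16 6 8 12 7 4 2)(9 10 17) = [1, 15, 0, 3, 2, 16, 8, 4, 12, 10, 17, 11, 7, 13, 14, 5, 6, 9]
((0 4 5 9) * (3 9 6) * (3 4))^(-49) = (0 9 3)(4 6 5) = [9, 1, 2, 0, 6, 4, 5, 7, 8, 3]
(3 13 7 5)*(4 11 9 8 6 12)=(3 13 7 5)(4 11 9 8 6 12)=[0, 1, 2, 13, 11, 3, 12, 5, 6, 8, 10, 9, 4, 7]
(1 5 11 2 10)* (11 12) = (1 5 12 11 2 10) = [0, 5, 10, 3, 4, 12, 6, 7, 8, 9, 1, 2, 11]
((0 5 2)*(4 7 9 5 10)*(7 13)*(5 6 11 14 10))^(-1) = [2, 1, 5, 3, 10, 0, 9, 13, 8, 7, 14, 6, 12, 4, 11] = (0 2 5)(4 10 14 11 6 9 7 13)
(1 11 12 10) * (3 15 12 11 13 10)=(1 13 10)(3 15 12)=[0, 13, 2, 15, 4, 5, 6, 7, 8, 9, 1, 11, 3, 10, 14, 12]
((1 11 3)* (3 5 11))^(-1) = [0, 3, 2, 1, 4, 11, 6, 7, 8, 9, 10, 5] = (1 3)(5 11)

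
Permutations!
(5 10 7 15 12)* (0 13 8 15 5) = [13, 1, 2, 3, 4, 10, 6, 5, 15, 9, 7, 11, 0, 8, 14, 12] = (0 13 8 15 12)(5 10 7)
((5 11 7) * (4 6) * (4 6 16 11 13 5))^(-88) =(16) =[0, 1, 2, 3, 4, 5, 6, 7, 8, 9, 10, 11, 12, 13, 14, 15, 16]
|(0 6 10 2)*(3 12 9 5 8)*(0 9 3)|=14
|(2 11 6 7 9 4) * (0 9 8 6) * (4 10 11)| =|(0 9 10 11)(2 4)(6 7 8)| =12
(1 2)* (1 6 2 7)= (1 7)(2 6)= [0, 7, 6, 3, 4, 5, 2, 1]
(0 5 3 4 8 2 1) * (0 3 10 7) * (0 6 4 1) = (0 5 10 7 6 4 8 2)(1 3) = [5, 3, 0, 1, 8, 10, 4, 6, 2, 9, 7]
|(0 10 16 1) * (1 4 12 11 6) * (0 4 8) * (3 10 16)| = 30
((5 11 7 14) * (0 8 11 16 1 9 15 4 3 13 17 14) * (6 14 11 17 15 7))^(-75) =[17, 7, 2, 13, 3, 1, 5, 8, 11, 0, 10, 14, 12, 15, 16, 4, 9, 6] =(0 17 6 5 1 7 8 11 14 16 9)(3 13 15 4)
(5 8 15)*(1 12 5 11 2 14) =(1 12 5 8 15 11 2 14) =[0, 12, 14, 3, 4, 8, 6, 7, 15, 9, 10, 2, 5, 13, 1, 11]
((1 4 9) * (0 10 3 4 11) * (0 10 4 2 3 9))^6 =[0, 10, 2, 3, 4, 5, 6, 7, 8, 11, 1, 9] =(1 10)(9 11)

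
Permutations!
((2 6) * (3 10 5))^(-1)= (2 6)(3 5 10)= [0, 1, 6, 5, 4, 10, 2, 7, 8, 9, 3]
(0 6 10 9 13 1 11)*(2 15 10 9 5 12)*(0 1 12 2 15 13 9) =[6, 11, 13, 3, 4, 2, 0, 7, 8, 9, 5, 1, 15, 12, 14, 10] =(0 6)(1 11)(2 13 12 15 10 5)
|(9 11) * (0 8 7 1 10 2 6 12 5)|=18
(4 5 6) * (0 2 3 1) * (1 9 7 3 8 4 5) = (0 2 8 4 1)(3 9 7)(5 6) = [2, 0, 8, 9, 1, 6, 5, 3, 4, 7]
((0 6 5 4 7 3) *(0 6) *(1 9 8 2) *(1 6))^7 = (1 7 5 2 9 3 4 6 8) = [0, 7, 9, 4, 6, 2, 8, 5, 1, 3]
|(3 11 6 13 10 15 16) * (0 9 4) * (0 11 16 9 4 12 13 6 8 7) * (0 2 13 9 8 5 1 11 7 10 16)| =42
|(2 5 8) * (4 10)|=|(2 5 8)(4 10)|=6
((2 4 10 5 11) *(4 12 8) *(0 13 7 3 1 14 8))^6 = (0 8 12 14 2 1 11 3 5 7 10 13 4) = [8, 11, 1, 5, 0, 7, 6, 10, 12, 9, 13, 3, 14, 4, 2]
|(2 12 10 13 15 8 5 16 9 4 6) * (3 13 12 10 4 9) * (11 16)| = 35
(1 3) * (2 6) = (1 3)(2 6) = [0, 3, 6, 1, 4, 5, 2]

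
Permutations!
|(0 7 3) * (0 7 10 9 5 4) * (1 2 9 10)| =|(10)(0 1 2 9 5 4)(3 7)| =6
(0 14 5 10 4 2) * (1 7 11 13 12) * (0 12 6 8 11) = [14, 7, 12, 3, 2, 10, 8, 0, 11, 9, 4, 13, 1, 6, 5] = (0 14 5 10 4 2 12 1 7)(6 8 11 13)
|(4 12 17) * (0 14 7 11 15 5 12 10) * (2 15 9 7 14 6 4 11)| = 8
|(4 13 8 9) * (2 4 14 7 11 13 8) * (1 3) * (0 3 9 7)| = |(0 3 1 9 14)(2 4 8 7 11 13)| = 30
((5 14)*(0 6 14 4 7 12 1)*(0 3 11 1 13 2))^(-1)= (0 2 13 12 7 4 5 14 6)(1 11 3)= [2, 11, 13, 1, 5, 14, 0, 4, 8, 9, 10, 3, 7, 12, 6]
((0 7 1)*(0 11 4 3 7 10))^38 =(1 3 11 7 4) =[0, 3, 2, 11, 1, 5, 6, 4, 8, 9, 10, 7]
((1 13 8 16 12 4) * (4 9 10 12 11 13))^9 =[0, 4, 2, 3, 1, 5, 6, 7, 16, 9, 10, 13, 12, 8, 14, 15, 11] =(1 4)(8 16 11 13)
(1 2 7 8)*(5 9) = (1 2 7 8)(5 9) = [0, 2, 7, 3, 4, 9, 6, 8, 1, 5]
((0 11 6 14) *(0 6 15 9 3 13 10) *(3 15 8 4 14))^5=(0 6 11 3 8 13 4 10 14)(9 15)=[6, 1, 2, 8, 10, 5, 11, 7, 13, 15, 14, 3, 12, 4, 0, 9]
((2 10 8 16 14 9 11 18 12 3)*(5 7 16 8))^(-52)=(2 7 9 12 10 16 11 3 5 14 18)=[0, 1, 7, 5, 4, 14, 6, 9, 8, 12, 16, 3, 10, 13, 18, 15, 11, 17, 2]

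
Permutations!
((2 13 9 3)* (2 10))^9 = (2 10 3 9 13) = [0, 1, 10, 9, 4, 5, 6, 7, 8, 13, 3, 11, 12, 2]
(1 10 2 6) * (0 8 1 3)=(0 8 1 10 2 6 3)=[8, 10, 6, 0, 4, 5, 3, 7, 1, 9, 2]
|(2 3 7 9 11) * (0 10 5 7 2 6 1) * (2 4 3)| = |(0 10 5 7 9 11 6 1)(3 4)| = 8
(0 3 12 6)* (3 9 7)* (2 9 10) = [10, 1, 9, 12, 4, 5, 0, 3, 8, 7, 2, 11, 6] = (0 10 2 9 7 3 12 6)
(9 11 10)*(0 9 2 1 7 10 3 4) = (0 9 11 3 4)(1 7 10 2) = [9, 7, 1, 4, 0, 5, 6, 10, 8, 11, 2, 3]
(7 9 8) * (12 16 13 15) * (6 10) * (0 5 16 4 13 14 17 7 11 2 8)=(0 5 16 14 17 7 9)(2 8 11)(4 13 15 12)(6 10)=[5, 1, 8, 3, 13, 16, 10, 9, 11, 0, 6, 2, 4, 15, 17, 12, 14, 7]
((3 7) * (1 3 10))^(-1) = [0, 10, 2, 1, 4, 5, 6, 3, 8, 9, 7] = (1 10 7 3)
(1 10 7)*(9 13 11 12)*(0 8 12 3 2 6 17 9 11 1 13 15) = (0 8 12 11 3 2 6 17 9 15)(1 10 7 13) = [8, 10, 6, 2, 4, 5, 17, 13, 12, 15, 7, 3, 11, 1, 14, 0, 16, 9]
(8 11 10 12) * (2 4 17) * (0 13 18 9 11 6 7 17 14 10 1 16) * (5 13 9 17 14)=(0 9 11 1 16)(2 4 5 13 18 17)(6 7 14 10 12 8)=[9, 16, 4, 3, 5, 13, 7, 14, 6, 11, 12, 1, 8, 18, 10, 15, 0, 2, 17]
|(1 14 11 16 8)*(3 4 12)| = 15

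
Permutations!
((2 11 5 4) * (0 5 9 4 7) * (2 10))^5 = (11)(0 7 5) = [7, 1, 2, 3, 4, 0, 6, 5, 8, 9, 10, 11]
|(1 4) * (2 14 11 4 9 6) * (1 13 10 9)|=8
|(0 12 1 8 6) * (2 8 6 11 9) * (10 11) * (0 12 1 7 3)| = |(0 1 6 12 7 3)(2 8 10 11 9)| = 30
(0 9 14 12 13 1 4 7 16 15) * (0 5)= (0 9 14 12 13 1 4 7 16 15 5)= [9, 4, 2, 3, 7, 0, 6, 16, 8, 14, 10, 11, 13, 1, 12, 5, 15]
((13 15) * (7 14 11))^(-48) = (15) = [0, 1, 2, 3, 4, 5, 6, 7, 8, 9, 10, 11, 12, 13, 14, 15]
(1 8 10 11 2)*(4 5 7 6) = (1 8 10 11 2)(4 5 7 6) = [0, 8, 1, 3, 5, 7, 4, 6, 10, 9, 11, 2]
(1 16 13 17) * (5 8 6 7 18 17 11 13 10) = [0, 16, 2, 3, 4, 8, 7, 18, 6, 9, 5, 13, 12, 11, 14, 15, 10, 1, 17] = (1 16 10 5 8 6 7 18 17)(11 13)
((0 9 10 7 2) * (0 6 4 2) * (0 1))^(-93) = (0 10 1 9 7) = [10, 9, 2, 3, 4, 5, 6, 0, 8, 7, 1]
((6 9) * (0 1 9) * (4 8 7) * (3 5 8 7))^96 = [0, 1, 2, 3, 4, 5, 6, 7, 8, 9] = (9)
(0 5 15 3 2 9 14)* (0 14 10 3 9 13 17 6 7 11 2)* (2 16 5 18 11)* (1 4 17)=(0 18 11 16 5 15 9 10 3)(1 4 17 6 7 2 13)=[18, 4, 13, 0, 17, 15, 7, 2, 8, 10, 3, 16, 12, 1, 14, 9, 5, 6, 11]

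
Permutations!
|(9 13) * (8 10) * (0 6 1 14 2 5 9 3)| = |(0 6 1 14 2 5 9 13 3)(8 10)| = 18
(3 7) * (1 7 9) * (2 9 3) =(1 7 2 9) =[0, 7, 9, 3, 4, 5, 6, 2, 8, 1]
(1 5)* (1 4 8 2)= (1 5 4 8 2)= [0, 5, 1, 3, 8, 4, 6, 7, 2]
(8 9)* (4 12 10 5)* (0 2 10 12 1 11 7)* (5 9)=(12)(0 2 10 9 8 5 4 1 11 7)=[2, 11, 10, 3, 1, 4, 6, 0, 5, 8, 9, 7, 12]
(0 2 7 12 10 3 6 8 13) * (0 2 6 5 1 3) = [6, 3, 7, 5, 4, 1, 8, 12, 13, 9, 0, 11, 10, 2] = (0 6 8 13 2 7 12 10)(1 3 5)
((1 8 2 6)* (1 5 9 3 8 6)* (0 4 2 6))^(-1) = [1, 2, 4, 9, 0, 6, 8, 7, 3, 5] = (0 1 2 4)(3 9 5 6 8)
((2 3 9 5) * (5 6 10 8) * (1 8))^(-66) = (1 6 3 5)(2 8 10 9) = [0, 6, 8, 5, 4, 1, 3, 7, 10, 2, 9]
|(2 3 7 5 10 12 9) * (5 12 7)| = 7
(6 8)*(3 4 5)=(3 4 5)(6 8)=[0, 1, 2, 4, 5, 3, 8, 7, 6]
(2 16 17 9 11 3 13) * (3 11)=(2 16 17 9 3 13)=[0, 1, 16, 13, 4, 5, 6, 7, 8, 3, 10, 11, 12, 2, 14, 15, 17, 9]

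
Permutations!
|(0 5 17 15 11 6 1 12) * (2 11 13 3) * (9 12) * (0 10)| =|(0 5 17 15 13 3 2 11 6 1 9 12 10)| =13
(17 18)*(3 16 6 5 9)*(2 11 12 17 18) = (18)(2 11 12 17)(3 16 6 5 9) = [0, 1, 11, 16, 4, 9, 5, 7, 8, 3, 10, 12, 17, 13, 14, 15, 6, 2, 18]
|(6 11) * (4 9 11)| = 4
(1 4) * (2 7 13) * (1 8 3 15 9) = [0, 4, 7, 15, 8, 5, 6, 13, 3, 1, 10, 11, 12, 2, 14, 9] = (1 4 8 3 15 9)(2 7 13)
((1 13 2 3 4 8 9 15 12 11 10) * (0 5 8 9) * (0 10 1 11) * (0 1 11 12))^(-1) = [15, 12, 13, 2, 3, 0, 6, 7, 5, 4, 8, 11, 10, 1, 14, 9] = (0 15 9 4 3 2 13 1 12 10 8 5)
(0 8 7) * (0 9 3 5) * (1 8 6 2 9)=(0 6 2 9 3 5)(1 8 7)=[6, 8, 9, 5, 4, 0, 2, 1, 7, 3]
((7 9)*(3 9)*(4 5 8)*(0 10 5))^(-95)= (10)(3 9 7)= [0, 1, 2, 9, 4, 5, 6, 3, 8, 7, 10]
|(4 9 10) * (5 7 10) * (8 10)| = |(4 9 5 7 8 10)| = 6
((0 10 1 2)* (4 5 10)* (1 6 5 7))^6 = [4, 2, 0, 3, 7, 5, 6, 1, 8, 9, 10] = (10)(0 4 7 1 2)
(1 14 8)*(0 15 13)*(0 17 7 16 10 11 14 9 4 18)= (0 15 13 17 7 16 10 11 14 8 1 9 4 18)= [15, 9, 2, 3, 18, 5, 6, 16, 1, 4, 11, 14, 12, 17, 8, 13, 10, 7, 0]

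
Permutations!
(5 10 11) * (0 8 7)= (0 8 7)(5 10 11)= [8, 1, 2, 3, 4, 10, 6, 0, 7, 9, 11, 5]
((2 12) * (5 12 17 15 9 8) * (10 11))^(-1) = (2 12 5 8 9 15 17)(10 11) = [0, 1, 12, 3, 4, 8, 6, 7, 9, 15, 11, 10, 5, 13, 14, 17, 16, 2]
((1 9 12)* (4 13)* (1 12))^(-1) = (1 9)(4 13) = [0, 9, 2, 3, 13, 5, 6, 7, 8, 1, 10, 11, 12, 4]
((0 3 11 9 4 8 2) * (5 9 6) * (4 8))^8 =(11) =[0, 1, 2, 3, 4, 5, 6, 7, 8, 9, 10, 11]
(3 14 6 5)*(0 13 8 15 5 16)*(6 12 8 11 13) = (0 6 16)(3 14 12 8 15 5)(11 13) = [6, 1, 2, 14, 4, 3, 16, 7, 15, 9, 10, 13, 8, 11, 12, 5, 0]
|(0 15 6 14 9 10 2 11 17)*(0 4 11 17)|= 10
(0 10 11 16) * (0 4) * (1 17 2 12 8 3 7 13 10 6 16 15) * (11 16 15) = [6, 17, 12, 7, 0, 5, 15, 13, 3, 9, 16, 11, 8, 10, 14, 1, 4, 2] = (0 6 15 1 17 2 12 8 3 7 13 10 16 4)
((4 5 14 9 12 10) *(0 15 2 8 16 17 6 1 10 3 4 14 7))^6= (0 6 3 2 10 5 16 9)(1 4 8 14 7 17 12 15)= [6, 4, 10, 2, 8, 16, 3, 17, 14, 0, 5, 11, 15, 13, 7, 1, 9, 12]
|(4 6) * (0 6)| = 3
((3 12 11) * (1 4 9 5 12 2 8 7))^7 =(1 2 12 4 8 11 9 7 3 5) =[0, 2, 12, 5, 8, 1, 6, 3, 11, 7, 10, 9, 4]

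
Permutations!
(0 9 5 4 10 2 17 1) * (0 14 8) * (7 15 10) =[9, 14, 17, 3, 7, 4, 6, 15, 0, 5, 2, 11, 12, 13, 8, 10, 16, 1] =(0 9 5 4 7 15 10 2 17 1 14 8)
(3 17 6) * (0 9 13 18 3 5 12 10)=[9, 1, 2, 17, 4, 12, 5, 7, 8, 13, 0, 11, 10, 18, 14, 15, 16, 6, 3]=(0 9 13 18 3 17 6 5 12 10)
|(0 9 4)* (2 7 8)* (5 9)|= 12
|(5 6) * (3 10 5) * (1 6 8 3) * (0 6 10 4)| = 8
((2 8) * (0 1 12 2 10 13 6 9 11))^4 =(0 8 9 12 13)(1 10 11 2 6) =[8, 10, 6, 3, 4, 5, 1, 7, 9, 12, 11, 2, 13, 0]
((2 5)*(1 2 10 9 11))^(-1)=(1 11 9 10 5 2)=[0, 11, 1, 3, 4, 2, 6, 7, 8, 10, 5, 9]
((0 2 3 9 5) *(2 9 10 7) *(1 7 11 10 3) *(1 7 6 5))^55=[0, 1, 7, 3, 4, 5, 6, 2, 8, 9, 11, 10]=(2 7)(10 11)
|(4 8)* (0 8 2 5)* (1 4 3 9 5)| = |(0 8 3 9 5)(1 4 2)| = 15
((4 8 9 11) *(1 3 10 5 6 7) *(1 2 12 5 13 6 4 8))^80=(13)(8 11 9)=[0, 1, 2, 3, 4, 5, 6, 7, 11, 8, 10, 9, 12, 13]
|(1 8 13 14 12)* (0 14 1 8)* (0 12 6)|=|(0 14 6)(1 12 8 13)|=12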